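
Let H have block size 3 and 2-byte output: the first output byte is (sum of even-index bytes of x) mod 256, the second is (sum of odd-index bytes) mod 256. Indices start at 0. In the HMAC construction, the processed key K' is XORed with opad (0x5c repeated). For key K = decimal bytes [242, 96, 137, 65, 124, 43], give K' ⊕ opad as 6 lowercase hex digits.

Key decimal bytes [242, 96, 137, 65, 124, 43] = f2 60 89 41 7c 2b is 6 bytes > B = 3, so hash it first: H(key) = f7 cc, then zero-pad to 3 bytes: K' = f7 cc 00.
XOR each byte with 0x5c: f7⊕5c=ab, cc⊕5c=90, 00⊕5c=5c.

ab905c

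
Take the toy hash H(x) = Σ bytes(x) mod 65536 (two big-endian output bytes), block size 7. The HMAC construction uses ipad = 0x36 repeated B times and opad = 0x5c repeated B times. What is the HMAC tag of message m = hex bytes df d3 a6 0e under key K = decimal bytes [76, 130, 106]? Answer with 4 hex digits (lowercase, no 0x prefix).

0360

Key decimal bytes [76, 130, 106] = 4c 82 6a is 3 bytes ≤ B = 7; zero-pad to 7 bytes: K' = 4c 82 6a 00 00 00 00.
K' ⊕ ipad = 7a b4 5c 36 36 36 36.  K' ⊕ opad = 10 de 36 5c 5c 5c 5c.
Inner input = (K'⊕ipad) ∥ m = 7a b4 5c 36 36 36 36 ∥ df d3 a6 0e.
Inner hash: sum = 122+180+92+54+54+54+54+223+211+166+14 = 1224 → 04 c8.
Outer input = (K'⊕opad) ∥ inner = 10 de 36 5c 5c 5c 5c ∥ 04 c8.
Outer hash (tag): sum = 16+222+54+92+92+92+92+4+200 = 864 → 03 60.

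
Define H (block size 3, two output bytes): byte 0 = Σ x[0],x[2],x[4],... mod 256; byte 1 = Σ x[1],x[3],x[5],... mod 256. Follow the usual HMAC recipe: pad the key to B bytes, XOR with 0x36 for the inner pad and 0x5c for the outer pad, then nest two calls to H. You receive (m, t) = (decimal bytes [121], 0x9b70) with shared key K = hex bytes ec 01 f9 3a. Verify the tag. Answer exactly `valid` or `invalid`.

valid

Key hex bytes ec 01 f9 3a is 4 bytes > B = 3, so hash it first: H(key) = e5 3b, then zero-pad to 3 bytes: K' = e5 3b 00.
K' ⊕ ipad = d3 0d 36; K' ⊕ opad = b9 67 5c.
Inner hash: even-index sum = 265 mod 256 = 9; odd-index sum = 134 mod 256 = 134 → 09 86.
Outer hash (recomputed tag): even-index sum = 411 mod 256 = 155; odd-index sum = 112 mod 256 = 112 → 9b 70.
Recomputed tag = 9b70; claimed = 9b70 → match.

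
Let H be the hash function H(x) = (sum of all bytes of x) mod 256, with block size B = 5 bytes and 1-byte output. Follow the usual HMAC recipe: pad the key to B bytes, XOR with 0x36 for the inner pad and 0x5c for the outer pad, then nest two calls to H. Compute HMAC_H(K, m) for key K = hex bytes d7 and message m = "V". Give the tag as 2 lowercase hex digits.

Key hex bytes d7 is 1 byte ≤ B = 5; zero-pad to 5 bytes: K' = d7 00 00 00 00.
K' ⊕ ipad = e1 36 36 36 36.  K' ⊕ opad = 8b 5c 5c 5c 5c.
Inner input = (K'⊕ipad) ∥ m = e1 36 36 36 36 ∥ 56.
Inner hash: sum = 225+54+54+54+54+86 = 527; mod 256 = 15 → 0f.
Outer input = (K'⊕opad) ∥ inner = 8b 5c 5c 5c 5c ∥ 0f.
Outer hash (tag): sum = 139+92+92+92+92+15 = 522; mod 256 = 10 → 0a.

0a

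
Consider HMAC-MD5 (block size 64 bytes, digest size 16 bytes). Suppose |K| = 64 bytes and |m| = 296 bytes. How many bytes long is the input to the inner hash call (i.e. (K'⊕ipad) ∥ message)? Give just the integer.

360

Key is 64 ≤ 64 bytes, zero-padded: |K'| = 64.
Inner input = (K'⊕ipad) ∥ m → 64 + 296 = 360 bytes.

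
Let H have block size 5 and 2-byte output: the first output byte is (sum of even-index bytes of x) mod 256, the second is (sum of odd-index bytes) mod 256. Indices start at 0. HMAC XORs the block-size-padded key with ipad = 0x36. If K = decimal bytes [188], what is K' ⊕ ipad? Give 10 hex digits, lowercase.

Key decimal bytes [188] = bc is 1 byte ≤ B = 5; zero-pad to 5 bytes: K' = bc 00 00 00 00.
XOR each byte with 0x36: bc⊕36=8a, 00⊕36=36, 00⊕36=36, 00⊕36=36, 00⊕36=36.

8a36363636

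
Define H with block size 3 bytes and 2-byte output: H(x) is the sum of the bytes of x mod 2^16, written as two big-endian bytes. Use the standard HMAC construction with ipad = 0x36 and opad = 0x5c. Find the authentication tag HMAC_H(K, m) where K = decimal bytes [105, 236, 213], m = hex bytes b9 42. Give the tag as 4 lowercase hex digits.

0188

Key decimal bytes [105, 236, 213] = 69 ec d5 is exactly B = 3 bytes: K' = 69 ec d5.
K' ⊕ ipad = 5f da e3.  K' ⊕ opad = 35 b0 89.
Inner input = (K'⊕ipad) ∥ m = 5f da e3 ∥ b9 42.
Inner hash: sum = 95+218+227+185+66 = 791 → 03 17.
Outer input = (K'⊕opad) ∥ inner = 35 b0 89 ∥ 03 17.
Outer hash (tag): sum = 53+176+137+3+23 = 392 → 01 88.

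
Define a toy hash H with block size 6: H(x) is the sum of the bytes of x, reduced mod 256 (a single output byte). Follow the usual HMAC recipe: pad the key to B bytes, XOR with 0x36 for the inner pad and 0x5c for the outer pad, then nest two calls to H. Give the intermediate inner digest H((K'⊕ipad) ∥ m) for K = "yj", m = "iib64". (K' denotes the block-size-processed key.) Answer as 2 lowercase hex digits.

21

Key "yj" = 79 6a is 2 bytes ≤ B = 6; zero-pad to 6 bytes: K' = 79 6a 00 00 00 00.
K' ⊕ ipad = 4f 5c 36 36 36 36.
Inner input = 4f 5c 36 36 36 36 ∥ 69 69 62 36 34.
Inner hash: sum = 79+92+54+54+54+54+105+105+98+54+52 = 801; mod 256 = 33 → 21.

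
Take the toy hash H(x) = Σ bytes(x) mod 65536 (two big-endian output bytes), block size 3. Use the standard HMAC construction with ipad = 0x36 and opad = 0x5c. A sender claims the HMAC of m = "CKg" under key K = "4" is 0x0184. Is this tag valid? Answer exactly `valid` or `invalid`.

valid

Key "4" = 34 is 1 byte ≤ B = 3; zero-pad to 3 bytes: K' = 34 00 00.
K' ⊕ ipad = 02 36 36; K' ⊕ opad = 68 5c 5c.
Inner hash: sum = 2+54+54+67+75+103 = 355 → 01 63.
Outer hash (recomputed tag): sum = 104+92+92+1+99 = 388 → 01 84.
Recomputed tag = 0184; claimed = 0184 → match.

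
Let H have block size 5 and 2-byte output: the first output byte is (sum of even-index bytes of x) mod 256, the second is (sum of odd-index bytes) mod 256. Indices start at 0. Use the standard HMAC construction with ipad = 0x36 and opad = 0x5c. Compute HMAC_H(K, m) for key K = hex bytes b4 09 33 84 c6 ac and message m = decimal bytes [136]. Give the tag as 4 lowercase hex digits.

Key hex bytes b4 09 33 84 c6 ac is 6 bytes > B = 5, so hash it first: H(key) = ad 39, then zero-pad to 5 bytes: K' = ad 39 00 00 00.
K' ⊕ ipad = 9b 0f 36 36 36.  K' ⊕ opad = f1 65 5c 5c 5c.
Inner input = (K'⊕ipad) ∥ m = 9b 0f 36 36 36 ∥ 88.
Inner hash: even-index sum = 263 mod 256 = 7; odd-index sum = 205 mod 256 = 205 → 07 cd.
Outer input = (K'⊕opad) ∥ inner = f1 65 5c 5c 5c ∥ 07 cd.
Outer hash (tag): even-index sum = 630 mod 256 = 118; odd-index sum = 200 mod 256 = 200 → 76 c8.

76c8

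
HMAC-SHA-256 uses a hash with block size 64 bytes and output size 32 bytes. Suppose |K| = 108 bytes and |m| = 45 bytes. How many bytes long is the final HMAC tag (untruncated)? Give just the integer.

32

The tag is one SHA-256 digest: 32 bytes.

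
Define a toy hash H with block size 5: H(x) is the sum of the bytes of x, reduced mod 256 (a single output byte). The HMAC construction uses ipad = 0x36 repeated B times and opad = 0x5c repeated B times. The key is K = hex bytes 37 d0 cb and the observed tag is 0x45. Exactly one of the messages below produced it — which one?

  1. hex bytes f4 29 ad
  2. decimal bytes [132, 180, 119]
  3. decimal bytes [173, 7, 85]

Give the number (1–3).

2

Key hex bytes 37 d0 cb is 3 bytes ≤ B = 5; zero-pad to 5 bytes: K' = 37 d0 cb 00 00.
K' ⊕ ipad = 01 e6 fd 36 36; K' ⊕ opad = 6b 8c 97 5c 5c.
m1: inner = H(01 e6 fd 36 36 f4 29 ad) = 1a; tag = H(6b 8c 97 5c 5c 1a) = 60
m2: inner = H(01 e6 fd 36 36 84 b4 77) = ff; tag = H(6b 8c 97 5c 5c ff) = 45 ← matches
m3: inner = H(01 e6 fd 36 36 ad 07 55) = 59; tag = H(6b 8c 97 5c 5c 59) = 9f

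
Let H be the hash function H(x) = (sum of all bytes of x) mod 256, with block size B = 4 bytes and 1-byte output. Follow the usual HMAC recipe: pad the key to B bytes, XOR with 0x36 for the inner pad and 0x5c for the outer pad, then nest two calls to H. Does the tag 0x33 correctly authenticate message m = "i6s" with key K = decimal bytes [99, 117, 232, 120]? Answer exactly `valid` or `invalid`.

Key decimal bytes [99, 117, 232, 120] = 63 75 e8 78 is exactly B = 4 bytes: K' = 63 75 e8 78.
K' ⊕ ipad = 55 43 de 4e; K' ⊕ opad = 3f 29 b4 24.
Inner hash: sum = 85+67+222+78+105+54+115 = 726; mod 256 = 214 → d6.
Outer hash (recomputed tag): sum = 63+41+180+36+214 = 534; mod 256 = 22 → 16.
Recomputed tag = 16; claimed = 33 → mismatch.

invalid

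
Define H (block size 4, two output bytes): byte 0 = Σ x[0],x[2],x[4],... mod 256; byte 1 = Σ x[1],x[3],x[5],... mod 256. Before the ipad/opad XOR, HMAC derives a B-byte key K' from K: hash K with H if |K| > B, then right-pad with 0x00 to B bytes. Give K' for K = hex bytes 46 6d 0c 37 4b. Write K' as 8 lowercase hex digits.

|K| = 5 > B = 4, so first hash the key.
H(K): even-index sum = 157 mod 256 = 157; odd-index sum = 164 mod 256 = 164 → 9d a4.
Zero-pad H(K) = 9d a4 to 4 bytes: K' = 9d a4 00 00.

9da40000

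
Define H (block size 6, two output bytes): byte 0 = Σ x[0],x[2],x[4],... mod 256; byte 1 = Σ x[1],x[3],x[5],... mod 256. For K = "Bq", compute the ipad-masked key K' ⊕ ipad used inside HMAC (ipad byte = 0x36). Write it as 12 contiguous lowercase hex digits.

744736363636

Key "Bq" = 42 71 is 2 bytes ≤ B = 6; zero-pad to 6 bytes: K' = 42 71 00 00 00 00.
XOR each byte with 0x36: 42⊕36=74, 71⊕36=47, 00⊕36=36, 00⊕36=36, 00⊕36=36, 00⊕36=36.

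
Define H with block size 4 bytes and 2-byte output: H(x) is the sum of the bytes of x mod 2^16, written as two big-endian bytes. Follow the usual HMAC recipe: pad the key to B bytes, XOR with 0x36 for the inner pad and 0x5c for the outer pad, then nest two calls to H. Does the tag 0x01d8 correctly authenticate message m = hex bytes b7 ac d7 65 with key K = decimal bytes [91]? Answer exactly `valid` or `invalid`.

invalid

Key decimal bytes [91] = 5b is 1 byte ≤ B = 4; zero-pad to 4 bytes: K' = 5b 00 00 00.
K' ⊕ ipad = 6d 36 36 36; K' ⊕ opad = 07 5c 5c 5c.
Inner hash: sum = 109+54+54+54+183+172+215+101 = 942 → 03 ae.
Outer hash (recomputed tag): sum = 7+92+92+92+3+174 = 460 → 01 cc.
Recomputed tag = 01cc; claimed = 01d8 → mismatch.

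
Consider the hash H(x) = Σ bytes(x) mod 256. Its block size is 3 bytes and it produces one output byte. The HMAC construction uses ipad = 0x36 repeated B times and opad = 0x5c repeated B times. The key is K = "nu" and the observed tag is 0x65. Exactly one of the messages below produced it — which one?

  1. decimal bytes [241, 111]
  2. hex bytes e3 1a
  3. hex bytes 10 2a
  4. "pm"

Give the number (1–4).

Key "nu" = 6e 75 is 2 bytes ≤ B = 3; zero-pad to 3 bytes: K' = 6e 75 00.
K' ⊕ ipad = 58 43 36; K' ⊕ opad = 32 29 5c.
m1: inner = H(58 43 36 f1 6f) = 31; tag = H(32 29 5c 31) = e8
m2: inner = H(58 43 36 e3 1a) = ce; tag = H(32 29 5c ce) = 85
m3: inner = H(58 43 36 10 2a) = 0b; tag = H(32 29 5c 0b) = c2
m4: inner = H(58 43 36 70 6d) = ae; tag = H(32 29 5c ae) = 65 ← matches

4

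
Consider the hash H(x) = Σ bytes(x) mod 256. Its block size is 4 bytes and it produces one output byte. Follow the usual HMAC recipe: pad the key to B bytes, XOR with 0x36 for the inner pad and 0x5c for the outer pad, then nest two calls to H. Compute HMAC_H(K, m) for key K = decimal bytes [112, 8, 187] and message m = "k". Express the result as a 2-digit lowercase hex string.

75

Key decimal bytes [112, 8, 187] = 70 08 bb is 3 bytes ≤ B = 4; zero-pad to 4 bytes: K' = 70 08 bb 00.
K' ⊕ ipad = 46 3e 8d 36.  K' ⊕ opad = 2c 54 e7 5c.
Inner input = (K'⊕ipad) ∥ m = 46 3e 8d 36 ∥ 6b.
Inner hash: sum = 70+62+141+54+107 = 434; mod 256 = 178 → b2.
Outer input = (K'⊕opad) ∥ inner = 2c 54 e7 5c ∥ b2.
Outer hash (tag): sum = 44+84+231+92+178 = 629; mod 256 = 117 → 75.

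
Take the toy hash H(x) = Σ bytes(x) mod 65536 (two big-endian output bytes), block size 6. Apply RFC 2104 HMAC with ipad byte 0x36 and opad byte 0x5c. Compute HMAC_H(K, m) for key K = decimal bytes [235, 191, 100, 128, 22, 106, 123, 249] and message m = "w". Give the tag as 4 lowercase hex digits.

02dd

Key decimal bytes [235, 191, 100, 128, 22, 106, 123, 249] = eb bf 64 80 16 6a 7b f9 is 8 bytes > B = 6, so hash it first: H(key) = 04 82, then zero-pad to 6 bytes: K' = 04 82 00 00 00 00.
K' ⊕ ipad = 32 b4 36 36 36 36.  K' ⊕ opad = 58 de 5c 5c 5c 5c.
Inner input = (K'⊕ipad) ∥ m = 32 b4 36 36 36 36 ∥ 77.
Inner hash: sum = 50+180+54+54+54+54+119 = 565 → 02 35.
Outer input = (K'⊕opad) ∥ inner = 58 de 5c 5c 5c 5c ∥ 02 35.
Outer hash (tag): sum = 88+222+92+92+92+92+2+53 = 733 → 02 dd.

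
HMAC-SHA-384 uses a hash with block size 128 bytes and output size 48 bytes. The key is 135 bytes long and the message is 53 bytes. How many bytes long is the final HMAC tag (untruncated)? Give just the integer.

The tag is one SHA-384 digest: 48 bytes.

48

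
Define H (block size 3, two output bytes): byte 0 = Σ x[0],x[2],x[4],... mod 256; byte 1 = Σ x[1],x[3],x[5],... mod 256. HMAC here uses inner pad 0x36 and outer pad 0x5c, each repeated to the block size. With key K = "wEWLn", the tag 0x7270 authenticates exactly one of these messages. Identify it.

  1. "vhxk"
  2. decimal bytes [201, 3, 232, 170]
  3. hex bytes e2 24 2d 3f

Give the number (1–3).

3

Key "wEWLn" = 77 45 57 4c 6e is 5 bytes > B = 3, so hash it first: H(key) = 3c 91, then zero-pad to 3 bytes: K' = 3c 91 00.
K' ⊕ ipad = 0a a7 36; K' ⊕ opad = 60 cd 5c.
m1: inner = H(0a a7 36 76 68 78 6b) = 13 95; tag = H(60 cd 5c 13 95) = 51e0
m2: inner = H(0a a7 36 c9 03 e8 aa) = ed 58; tag = H(60 cd 5c ed 58) = 14ba
m3: inner = H(0a a7 36 e2 24 2d 3f) = a3 b6; tag = H(60 cd 5c a3 b6) = 7270 ← matches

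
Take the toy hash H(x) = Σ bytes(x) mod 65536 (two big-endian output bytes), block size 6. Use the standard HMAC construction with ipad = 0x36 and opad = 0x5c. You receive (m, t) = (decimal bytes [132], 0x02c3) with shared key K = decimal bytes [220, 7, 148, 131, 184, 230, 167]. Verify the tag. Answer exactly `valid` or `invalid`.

valid

Key decimal bytes [220, 7, 148, 131, 184, 230, 167] = dc 07 94 83 b8 e6 a7 is 7 bytes > B = 6, so hash it first: H(key) = 04 3f, then zero-pad to 6 bytes: K' = 04 3f 00 00 00 00.
K' ⊕ ipad = 32 09 36 36 36 36; K' ⊕ opad = 58 63 5c 5c 5c 5c.
Inner hash: sum = 50+9+54+54+54+54+132 = 407 → 01 97.
Outer hash (recomputed tag): sum = 88+99+92+92+92+92+1+151 = 707 → 02 c3.
Recomputed tag = 02c3; claimed = 02c3 → match.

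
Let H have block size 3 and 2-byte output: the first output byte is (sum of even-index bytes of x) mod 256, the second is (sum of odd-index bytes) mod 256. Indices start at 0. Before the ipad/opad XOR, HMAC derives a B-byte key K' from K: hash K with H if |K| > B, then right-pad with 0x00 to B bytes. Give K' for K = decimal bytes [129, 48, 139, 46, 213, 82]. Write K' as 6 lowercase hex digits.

e1b000

|K| = 6 > B = 3, so first hash the key.
H(K): even-index sum = 481 mod 256 = 225; odd-index sum = 176 mod 256 = 176 → e1 b0.
Zero-pad H(K) = e1 b0 to 3 bytes: K' = e1 b0 00.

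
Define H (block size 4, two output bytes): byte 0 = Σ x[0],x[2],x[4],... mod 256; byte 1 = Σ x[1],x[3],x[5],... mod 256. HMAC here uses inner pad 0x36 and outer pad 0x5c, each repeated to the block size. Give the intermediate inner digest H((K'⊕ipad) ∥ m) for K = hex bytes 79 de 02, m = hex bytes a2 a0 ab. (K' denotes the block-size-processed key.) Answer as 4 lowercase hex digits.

d0be

Key hex bytes 79 de 02 is 3 bytes ≤ B = 4; zero-pad to 4 bytes: K' = 79 de 02 00.
K' ⊕ ipad = 4f e8 34 36.
Inner input = 4f e8 34 36 ∥ a2 a0 ab.
Inner hash: even-index sum = 464 mod 256 = 208; odd-index sum = 446 mod 256 = 190 → d0 be.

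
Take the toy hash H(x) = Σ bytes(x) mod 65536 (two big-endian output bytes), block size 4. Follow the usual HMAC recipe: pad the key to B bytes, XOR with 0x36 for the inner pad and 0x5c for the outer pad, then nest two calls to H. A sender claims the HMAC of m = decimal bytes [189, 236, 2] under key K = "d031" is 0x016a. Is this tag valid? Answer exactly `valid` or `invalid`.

invalid

Key "d031" = 64 30 33 31 is exactly B = 4 bytes: K' = 64 30 33 31.
K' ⊕ ipad = 52 06 05 07; K' ⊕ opad = 38 6c 6f 6d.
Inner hash: sum = 82+6+5+7+189+236+2 = 527 → 02 0f.
Outer hash (recomputed tag): sum = 56+108+111+109+2+15 = 401 → 01 91.
Recomputed tag = 0191; claimed = 016a → mismatch.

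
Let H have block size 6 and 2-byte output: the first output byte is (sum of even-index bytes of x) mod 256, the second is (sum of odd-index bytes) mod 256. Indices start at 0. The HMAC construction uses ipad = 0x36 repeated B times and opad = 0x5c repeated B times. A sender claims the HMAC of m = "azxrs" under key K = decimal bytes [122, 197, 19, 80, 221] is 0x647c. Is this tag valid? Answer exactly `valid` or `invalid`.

Key decimal bytes [122, 197, 19, 80, 221] = 7a c5 13 50 dd is 5 bytes ≤ B = 6; zero-pad to 6 bytes: K' = 7a c5 13 50 dd 00.
K' ⊕ ipad = 4c f3 25 66 eb 36; K' ⊕ opad = 26 99 4f 0c 81 5c.
Inner hash: even-index sum = 680 mod 256 = 168; odd-index sum = 635 mod 256 = 123 → a8 7b.
Outer hash (recomputed tag): even-index sum = 414 mod 256 = 158; odd-index sum = 380 mod 256 = 124 → 9e 7c.
Recomputed tag = 9e7c; claimed = 647c → mismatch.

invalid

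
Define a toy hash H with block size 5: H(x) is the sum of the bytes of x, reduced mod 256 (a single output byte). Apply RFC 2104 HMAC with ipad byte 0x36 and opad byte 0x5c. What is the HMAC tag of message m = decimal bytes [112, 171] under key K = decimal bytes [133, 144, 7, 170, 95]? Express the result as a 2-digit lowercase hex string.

a3

Key decimal bytes [133, 144, 7, 170, 95] = 85 90 07 aa 5f is exactly B = 5 bytes: K' = 85 90 07 aa 5f.
K' ⊕ ipad = b3 a6 31 9c 69.  K' ⊕ opad = d9 cc 5b f6 03.
Inner input = (K'⊕ipad) ∥ m = b3 a6 31 9c 69 ∥ 70 ab.
Inner hash: sum = 179+166+49+156+105+112+171 = 938; mod 256 = 170 → aa.
Outer input = (K'⊕opad) ∥ inner = d9 cc 5b f6 03 ∥ aa.
Outer hash (tag): sum = 217+204+91+246+3+170 = 931; mod 256 = 163 → a3.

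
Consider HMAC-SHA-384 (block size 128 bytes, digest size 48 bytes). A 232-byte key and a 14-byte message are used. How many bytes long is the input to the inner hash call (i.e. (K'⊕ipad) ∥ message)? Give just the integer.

142

Key is 232 > 128 bytes, so it is hashed to 48 bytes then zero-padded to 128: |K'| = 128.
Inner input = (K'⊕ipad) ∥ m → 128 + 14 = 142 bytes.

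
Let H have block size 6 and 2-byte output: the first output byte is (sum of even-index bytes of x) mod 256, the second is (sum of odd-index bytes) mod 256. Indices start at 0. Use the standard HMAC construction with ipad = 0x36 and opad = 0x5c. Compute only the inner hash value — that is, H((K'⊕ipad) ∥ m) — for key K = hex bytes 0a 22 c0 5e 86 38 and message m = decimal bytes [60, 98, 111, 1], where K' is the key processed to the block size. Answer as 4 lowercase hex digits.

8ded

Key hex bytes 0a 22 c0 5e 86 38 is exactly B = 6 bytes: K' = 0a 22 c0 5e 86 38.
K' ⊕ ipad = 3c 14 f6 68 b0 0e.
Inner input = 3c 14 f6 68 b0 0e ∥ 3c 62 6f 01.
Inner hash: even-index sum = 653 mod 256 = 141; odd-index sum = 237 mod 256 = 237 → 8d ed.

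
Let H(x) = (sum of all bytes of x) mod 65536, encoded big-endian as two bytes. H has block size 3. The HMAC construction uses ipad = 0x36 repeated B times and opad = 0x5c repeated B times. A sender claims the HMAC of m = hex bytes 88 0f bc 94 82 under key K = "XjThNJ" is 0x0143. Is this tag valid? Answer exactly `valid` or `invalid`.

invalid

Key "XjThNJ" = 58 6a 54 68 4e 4a is 6 bytes > B = 3, so hash it first: H(key) = 02 16, then zero-pad to 3 bytes: K' = 02 16 00.
K' ⊕ ipad = 34 20 36; K' ⊕ opad = 5e 4a 5c.
Inner hash: sum = 52+32+54+136+15+188+148+130 = 755 → 02 f3.
Outer hash (recomputed tag): sum = 94+74+92+2+243 = 505 → 01 f9.
Recomputed tag = 01f9; claimed = 0143 → mismatch.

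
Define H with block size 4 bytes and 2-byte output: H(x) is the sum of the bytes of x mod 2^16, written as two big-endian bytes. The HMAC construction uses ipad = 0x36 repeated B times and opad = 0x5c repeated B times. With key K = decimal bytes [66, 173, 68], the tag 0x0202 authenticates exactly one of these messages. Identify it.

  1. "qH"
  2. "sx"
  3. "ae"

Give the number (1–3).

3

Key decimal bytes [66, 173, 68] = 42 ad 44 is 3 bytes ≤ B = 4; zero-pad to 4 bytes: K' = 42 ad 44 00.
K' ⊕ ipad = 74 9b 72 36; K' ⊕ opad = 1e f1 18 5c.
m1: inner = H(74 9b 72 36 71 48) = 02 70; tag = H(1e f1 18 5c 02 70) = 01f5
m2: inner = H(74 9b 72 36 73 78) = 02 a2; tag = H(1e f1 18 5c 02 a2) = 0227
m3: inner = H(74 9b 72 36 61 65) = 02 7d; tag = H(1e f1 18 5c 02 7d) = 0202 ← matches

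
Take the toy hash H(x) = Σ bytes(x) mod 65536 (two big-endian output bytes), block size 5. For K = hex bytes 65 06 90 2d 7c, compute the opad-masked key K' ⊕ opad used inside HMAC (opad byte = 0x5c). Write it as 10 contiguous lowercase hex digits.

Key hex bytes 65 06 90 2d 7c is exactly B = 5 bytes: K' = 65 06 90 2d 7c.
XOR each byte with 0x5c: 65⊕5c=39, 06⊕5c=5a, 90⊕5c=cc, 2d⊕5c=71, 7c⊕5c=20.

395acc7120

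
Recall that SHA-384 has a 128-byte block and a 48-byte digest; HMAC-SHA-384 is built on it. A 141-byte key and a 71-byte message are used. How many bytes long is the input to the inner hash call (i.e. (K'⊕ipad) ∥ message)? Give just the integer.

Key is 141 > 128 bytes, so it is hashed to 48 bytes then zero-padded to 128: |K'| = 128.
Inner input = (K'⊕ipad) ∥ m → 128 + 71 = 199 bytes.

199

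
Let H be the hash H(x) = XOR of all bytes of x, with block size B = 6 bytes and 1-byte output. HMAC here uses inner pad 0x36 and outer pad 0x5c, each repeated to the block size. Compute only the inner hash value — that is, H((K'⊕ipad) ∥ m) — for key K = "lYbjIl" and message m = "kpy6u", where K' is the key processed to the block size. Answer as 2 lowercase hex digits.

39

Key "lYbjIl" = 6c 59 62 6a 49 6c is exactly B = 6 bytes: K' = 6c 59 62 6a 49 6c.
K' ⊕ ipad = 5a 6f 54 5c 7f 5a.
Inner input = 5a 6f 54 5c 7f 5a ∥ 6b 70 79 36 75.
Inner hash: XOR 5a⊕6f⊕54⊕5c⊕7f⊕5a⊕6b⊕70⊕79⊕36⊕75 = 39.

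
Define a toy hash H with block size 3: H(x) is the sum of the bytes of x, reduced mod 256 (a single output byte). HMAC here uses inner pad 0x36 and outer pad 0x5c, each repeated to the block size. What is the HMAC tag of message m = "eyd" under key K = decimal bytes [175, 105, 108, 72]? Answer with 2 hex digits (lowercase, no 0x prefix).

f0

Key decimal bytes [175, 105, 108, 72] = af 69 6c 48 is 4 bytes > B = 3, so hash it first: H(key) = cc, then zero-pad to 3 bytes: K' = cc 00 00.
K' ⊕ ipad = fa 36 36.  K' ⊕ opad = 90 5c 5c.
Inner input = (K'⊕ipad) ∥ m = fa 36 36 ∥ 65 79 64.
Inner hash: sum = 250+54+54+101+121+100 = 680; mod 256 = 168 → a8.
Outer input = (K'⊕opad) ∥ inner = 90 5c 5c ∥ a8.
Outer hash (tag): sum = 144+92+92+168 = 496; mod 256 = 240 → f0.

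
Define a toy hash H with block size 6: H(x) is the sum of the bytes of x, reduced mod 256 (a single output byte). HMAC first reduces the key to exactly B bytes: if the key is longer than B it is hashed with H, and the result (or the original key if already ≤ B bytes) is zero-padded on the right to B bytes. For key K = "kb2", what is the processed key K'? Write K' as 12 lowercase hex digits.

6b6232000000

Key "kb2" = 6b 62 32 is 3 bytes ≤ B = 6; zero-pad to 6 bytes: K' = 6b 62 32 00 00 00.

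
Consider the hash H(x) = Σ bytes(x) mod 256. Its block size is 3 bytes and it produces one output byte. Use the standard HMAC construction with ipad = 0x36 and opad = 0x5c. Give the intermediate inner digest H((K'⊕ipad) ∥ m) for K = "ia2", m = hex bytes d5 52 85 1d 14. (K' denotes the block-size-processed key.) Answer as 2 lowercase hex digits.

97

Key "ia2" = 69 61 32 is exactly B = 3 bytes: K' = 69 61 32.
K' ⊕ ipad = 5f 57 04.
Inner input = 5f 57 04 ∥ d5 52 85 1d 14.
Inner hash: sum = 95+87+4+213+82+133+29+20 = 663; mod 256 = 151 → 97.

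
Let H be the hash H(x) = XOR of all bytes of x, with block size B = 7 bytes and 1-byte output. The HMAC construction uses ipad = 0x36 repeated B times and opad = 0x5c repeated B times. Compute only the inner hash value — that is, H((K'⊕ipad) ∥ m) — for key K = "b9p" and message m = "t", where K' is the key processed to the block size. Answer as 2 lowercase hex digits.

69

Key "b9p" = 62 39 70 is 3 bytes ≤ B = 7; zero-pad to 7 bytes: K' = 62 39 70 00 00 00 00.
K' ⊕ ipad = 54 0f 46 36 36 36 36.
Inner input = 54 0f 46 36 36 36 36 ∥ 74.
Inner hash: XOR 54⊕0f⊕46⊕36⊕36⊕36⊕36⊕74 = 69.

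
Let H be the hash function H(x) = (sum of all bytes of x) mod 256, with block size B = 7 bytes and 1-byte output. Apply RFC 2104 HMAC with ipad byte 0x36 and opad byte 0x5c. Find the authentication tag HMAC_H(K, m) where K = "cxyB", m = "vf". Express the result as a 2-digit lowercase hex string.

9e

Key "cxyB" = 63 78 79 42 is 4 bytes ≤ B = 7; zero-pad to 7 bytes: K' = 63 78 79 42 00 00 00.
K' ⊕ ipad = 55 4e 4f 74 36 36 36.  K' ⊕ opad = 3f 24 25 1e 5c 5c 5c.
Inner input = (K'⊕ipad) ∥ m = 55 4e 4f 74 36 36 36 ∥ 76 66.
Inner hash: sum = 85+78+79+116+54+54+54+118+102 = 740; mod 256 = 228 → e4.
Outer input = (K'⊕opad) ∥ inner = 3f 24 25 1e 5c 5c 5c ∥ e4.
Outer hash (tag): sum = 63+36+37+30+92+92+92+228 = 670; mod 256 = 158 → 9e.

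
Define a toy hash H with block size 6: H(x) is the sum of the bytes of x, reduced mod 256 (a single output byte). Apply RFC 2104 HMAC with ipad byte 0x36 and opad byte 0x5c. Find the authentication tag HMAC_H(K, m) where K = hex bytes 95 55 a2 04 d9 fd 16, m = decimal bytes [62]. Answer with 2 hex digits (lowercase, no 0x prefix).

82

Key hex bytes 95 55 a2 04 d9 fd 16 is 7 bytes > B = 6, so hash it first: H(key) = 7c, then zero-pad to 6 bytes: K' = 7c 00 00 00 00 00.
K' ⊕ ipad = 4a 36 36 36 36 36.  K' ⊕ opad = 20 5c 5c 5c 5c 5c.
Inner input = (K'⊕ipad) ∥ m = 4a 36 36 36 36 36 ∥ 3e.
Inner hash: sum = 74+54+54+54+54+54+62 = 406; mod 256 = 150 → 96.
Outer input = (K'⊕opad) ∥ inner = 20 5c 5c 5c 5c 5c ∥ 96.
Outer hash (tag): sum = 32+92+92+92+92+92+150 = 642; mod 256 = 130 → 82.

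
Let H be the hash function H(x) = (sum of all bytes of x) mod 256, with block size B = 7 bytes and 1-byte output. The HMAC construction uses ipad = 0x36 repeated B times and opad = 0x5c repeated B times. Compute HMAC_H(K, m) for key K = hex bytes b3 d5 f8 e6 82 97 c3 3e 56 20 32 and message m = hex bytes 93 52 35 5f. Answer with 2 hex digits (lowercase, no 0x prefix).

77

Key hex bytes b3 d5 f8 e6 82 97 c3 3e 56 20 32 is 11 bytes > B = 7, so hash it first: H(key) = 28, then zero-pad to 7 bytes: K' = 28 00 00 00 00 00 00.
K' ⊕ ipad = 1e 36 36 36 36 36 36.  K' ⊕ opad = 74 5c 5c 5c 5c 5c 5c.
Inner input = (K'⊕ipad) ∥ m = 1e 36 36 36 36 36 36 ∥ 93 52 35 5f.
Inner hash: sum = 30+54+54+54+54+54+54+147+82+53+95 = 731; mod 256 = 219 → db.
Outer input = (K'⊕opad) ∥ inner = 74 5c 5c 5c 5c 5c 5c ∥ db.
Outer hash (tag): sum = 116+92+92+92+92+92+92+219 = 887; mod 256 = 119 → 77.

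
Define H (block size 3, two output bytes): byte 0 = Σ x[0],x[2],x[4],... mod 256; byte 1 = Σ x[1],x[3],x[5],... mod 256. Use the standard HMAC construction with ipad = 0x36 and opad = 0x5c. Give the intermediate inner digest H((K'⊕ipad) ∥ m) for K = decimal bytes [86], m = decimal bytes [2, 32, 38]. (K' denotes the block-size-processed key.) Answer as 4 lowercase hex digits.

Key decimal bytes [86] = 56 is 1 byte ≤ B = 3; zero-pad to 3 bytes: K' = 56 00 00.
K' ⊕ ipad = 60 36 36.
Inner input = 60 36 36 ∥ 02 20 26.
Inner hash: even-index sum = 182 mod 256 = 182; odd-index sum = 94 mod 256 = 94 → b6 5e.

b65e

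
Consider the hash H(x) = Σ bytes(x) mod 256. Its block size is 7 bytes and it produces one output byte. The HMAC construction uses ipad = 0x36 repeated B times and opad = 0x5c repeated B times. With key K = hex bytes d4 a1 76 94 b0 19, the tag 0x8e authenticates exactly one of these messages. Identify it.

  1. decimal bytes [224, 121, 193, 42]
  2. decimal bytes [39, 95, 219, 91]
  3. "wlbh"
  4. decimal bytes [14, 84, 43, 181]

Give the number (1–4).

Key hex bytes d4 a1 76 94 b0 19 is 6 bytes ≤ B = 7; zero-pad to 7 bytes: K' = d4 a1 76 94 b0 19 00.
K' ⊕ ipad = e2 97 40 a2 86 2f 36; K' ⊕ opad = 88 fd 2a c8 ec 45 5c.
m1: inner = H(e2 97 40 a2 86 2f 36 e0 79 c1 2a) = 8a; tag = H(88 fd 2a c8 ec 45 5c 8a) = 8e ← matches
m2: inner = H(e2 97 40 a2 86 2f 36 27 5f db 5b) = 02; tag = H(88 fd 2a c8 ec 45 5c 02) = 06
m3: inner = H(e2 97 40 a2 86 2f 36 77 6c 62 68) = f3; tag = H(88 fd 2a c8 ec 45 5c f3) = f7
m4: inner = H(e2 97 40 a2 86 2f 36 0e 54 2b b5) = 88; tag = H(88 fd 2a c8 ec 45 5c 88) = 8c

1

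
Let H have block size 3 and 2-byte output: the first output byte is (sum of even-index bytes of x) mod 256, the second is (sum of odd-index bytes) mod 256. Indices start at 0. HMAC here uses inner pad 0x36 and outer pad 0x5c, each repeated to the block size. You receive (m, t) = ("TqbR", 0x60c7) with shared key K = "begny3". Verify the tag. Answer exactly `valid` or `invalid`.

valid

Key "begny3" = 62 65 67 6e 79 33 is 6 bytes > B = 3, so hash it first: H(key) = 42 06, then zero-pad to 3 bytes: K' = 42 06 00.
K' ⊕ ipad = 74 30 36; K' ⊕ opad = 1e 5a 5c.
Inner hash: even-index sum = 365 mod 256 = 109; odd-index sum = 230 mod 256 = 230 → 6d e6.
Outer hash (recomputed tag): even-index sum = 352 mod 256 = 96; odd-index sum = 199 mod 256 = 199 → 60 c7.
Recomputed tag = 60c7; claimed = 60c7 → match.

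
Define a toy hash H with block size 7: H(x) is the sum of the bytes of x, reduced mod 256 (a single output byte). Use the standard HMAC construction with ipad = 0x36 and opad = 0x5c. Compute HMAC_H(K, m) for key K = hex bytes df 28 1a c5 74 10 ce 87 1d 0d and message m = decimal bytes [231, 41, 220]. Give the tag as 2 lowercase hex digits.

ec

Key hex bytes df 28 1a c5 74 10 ce 87 1d 0d is 10 bytes > B = 7, so hash it first: H(key) = e9, then zero-pad to 7 bytes: K' = e9 00 00 00 00 00 00.
K' ⊕ ipad = df 36 36 36 36 36 36.  K' ⊕ opad = b5 5c 5c 5c 5c 5c 5c.
Inner input = (K'⊕ipad) ∥ m = df 36 36 36 36 36 36 ∥ e7 29 dc.
Inner hash: sum = 223+54+54+54+54+54+54+231+41+220 = 1039; mod 256 = 15 → 0f.
Outer input = (K'⊕opad) ∥ inner = b5 5c 5c 5c 5c 5c 5c ∥ 0f.
Outer hash (tag): sum = 181+92+92+92+92+92+92+15 = 748; mod 256 = 236 → ec.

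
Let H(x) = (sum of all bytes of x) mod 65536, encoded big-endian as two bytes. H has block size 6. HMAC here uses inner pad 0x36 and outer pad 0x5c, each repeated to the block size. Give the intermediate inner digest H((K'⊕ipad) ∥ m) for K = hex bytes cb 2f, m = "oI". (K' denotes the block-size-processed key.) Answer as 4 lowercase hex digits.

Key hex bytes cb 2f is 2 bytes ≤ B = 6; zero-pad to 6 bytes: K' = cb 2f 00 00 00 00.
K' ⊕ ipad = fd 19 36 36 36 36.
Inner input = fd 19 36 36 36 36 ∥ 6f 49.
Inner hash: sum = 253+25+54+54+54+54+111+73 = 678 → 02 a6.

02a6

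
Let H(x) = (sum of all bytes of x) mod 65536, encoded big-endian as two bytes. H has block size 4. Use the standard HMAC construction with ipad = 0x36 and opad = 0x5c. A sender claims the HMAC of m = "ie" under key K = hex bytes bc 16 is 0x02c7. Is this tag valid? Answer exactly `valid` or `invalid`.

Key hex bytes bc 16 is 2 bytes ≤ B = 4; zero-pad to 4 bytes: K' = bc 16 00 00.
K' ⊕ ipad = 8a 20 36 36; K' ⊕ opad = e0 4a 5c 5c.
Inner hash: sum = 138+32+54+54+105+101 = 484 → 01 e4.
Outer hash (recomputed tag): sum = 224+74+92+92+1+228 = 711 → 02 c7.
Recomputed tag = 02c7; claimed = 02c7 → match.

valid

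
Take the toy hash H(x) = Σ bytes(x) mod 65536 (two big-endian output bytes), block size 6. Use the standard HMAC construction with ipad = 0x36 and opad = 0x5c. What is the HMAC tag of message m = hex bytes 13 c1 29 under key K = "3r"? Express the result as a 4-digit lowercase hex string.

022d

Key "3r" = 33 72 is 2 bytes ≤ B = 6; zero-pad to 6 bytes: K' = 33 72 00 00 00 00.
K' ⊕ ipad = 05 44 36 36 36 36.  K' ⊕ opad = 6f 2e 5c 5c 5c 5c.
Inner input = (K'⊕ipad) ∥ m = 05 44 36 36 36 36 ∥ 13 c1 29.
Inner hash: sum = 5+68+54+54+54+54+19+193+41 = 542 → 02 1e.
Outer input = (K'⊕opad) ∥ inner = 6f 2e 5c 5c 5c 5c ∥ 02 1e.
Outer hash (tag): sum = 111+46+92+92+92+92+2+30 = 557 → 02 2d.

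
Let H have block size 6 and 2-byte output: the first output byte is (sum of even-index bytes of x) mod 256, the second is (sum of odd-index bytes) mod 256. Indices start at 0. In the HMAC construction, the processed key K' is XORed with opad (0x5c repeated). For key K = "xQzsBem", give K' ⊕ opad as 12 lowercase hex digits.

fd755c5c5c5c

Key "xQzsBem" = 78 51 7a 73 42 65 6d is 7 bytes > B = 6, so hash it first: H(key) = a1 29, then zero-pad to 6 bytes: K' = a1 29 00 00 00 00.
XOR each byte with 0x5c: a1⊕5c=fd, 29⊕5c=75, 00⊕5c=5c, 00⊕5c=5c, 00⊕5c=5c, 00⊕5c=5c.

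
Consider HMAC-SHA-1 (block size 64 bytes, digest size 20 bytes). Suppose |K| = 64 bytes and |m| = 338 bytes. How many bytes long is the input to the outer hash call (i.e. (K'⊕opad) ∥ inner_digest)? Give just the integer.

Key is 64 ≤ 64 bytes, zero-padded: |K'| = 64.
Outer input = (K'⊕opad) ∥ H(inner) → 64 + 20 = 84 bytes.

84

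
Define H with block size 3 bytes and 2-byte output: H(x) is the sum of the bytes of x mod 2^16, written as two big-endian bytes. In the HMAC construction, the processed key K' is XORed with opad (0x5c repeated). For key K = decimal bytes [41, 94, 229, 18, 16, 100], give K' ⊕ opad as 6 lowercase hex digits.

Key decimal bytes [41, 94, 229, 18, 16, 100] = 29 5e e5 12 10 64 is 6 bytes > B = 3, so hash it first: H(key) = 01 f2, then zero-pad to 3 bytes: K' = 01 f2 00.
XOR each byte with 0x5c: 01⊕5c=5d, f2⊕5c=ae, 00⊕5c=5c.

5dae5c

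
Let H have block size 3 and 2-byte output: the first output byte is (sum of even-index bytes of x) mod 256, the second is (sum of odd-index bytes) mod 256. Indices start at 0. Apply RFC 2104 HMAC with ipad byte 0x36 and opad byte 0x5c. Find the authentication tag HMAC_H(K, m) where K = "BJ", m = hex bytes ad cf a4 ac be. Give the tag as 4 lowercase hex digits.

Key "BJ" = 42 4a is 2 bytes ≤ B = 3; zero-pad to 3 bytes: K' = 42 4a 00.
K' ⊕ ipad = 74 7c 36.  K' ⊕ opad = 1e 16 5c.
Inner input = (K'⊕ipad) ∥ m = 74 7c 36 ∥ ad cf a4 ac be.
Inner hash: even-index sum = 549 mod 256 = 37; odd-index sum = 651 mod 256 = 139 → 25 8b.
Outer input = (K'⊕opad) ∥ inner = 1e 16 5c ∥ 25 8b.
Outer hash (tag): even-index sum = 261 mod 256 = 5; odd-index sum = 59 mod 256 = 59 → 05 3b.

053b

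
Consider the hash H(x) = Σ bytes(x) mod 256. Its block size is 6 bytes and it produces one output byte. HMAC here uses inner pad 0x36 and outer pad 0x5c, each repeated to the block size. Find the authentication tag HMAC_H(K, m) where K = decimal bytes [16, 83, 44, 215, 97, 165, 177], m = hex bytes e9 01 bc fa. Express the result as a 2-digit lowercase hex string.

e6

Key decimal bytes [16, 83, 44, 215, 97, 165, 177] = 10 53 2c d7 61 a5 b1 is 7 bytes > B = 6, so hash it first: H(key) = 1d, then zero-pad to 6 bytes: K' = 1d 00 00 00 00 00.
K' ⊕ ipad = 2b 36 36 36 36 36.  K' ⊕ opad = 41 5c 5c 5c 5c 5c.
Inner input = (K'⊕ipad) ∥ m = 2b 36 36 36 36 36 ∥ e9 01 bc fa.
Inner hash: sum = 43+54+54+54+54+54+233+1+188+250 = 985; mod 256 = 217 → d9.
Outer input = (K'⊕opad) ∥ inner = 41 5c 5c 5c 5c 5c ∥ d9.
Outer hash (tag): sum = 65+92+92+92+92+92+217 = 742; mod 256 = 230 → e6.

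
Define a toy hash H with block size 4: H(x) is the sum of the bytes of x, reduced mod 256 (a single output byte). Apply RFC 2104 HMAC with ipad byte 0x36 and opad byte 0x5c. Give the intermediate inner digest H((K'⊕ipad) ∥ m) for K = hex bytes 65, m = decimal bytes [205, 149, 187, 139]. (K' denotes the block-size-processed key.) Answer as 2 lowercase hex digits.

9d

Key hex bytes 65 is 1 byte ≤ B = 4; zero-pad to 4 bytes: K' = 65 00 00 00.
K' ⊕ ipad = 53 36 36 36.
Inner input = 53 36 36 36 ∥ cd 95 bb 8b.
Inner hash: sum = 83+54+54+54+205+149+187+139 = 925; mod 256 = 157 → 9d.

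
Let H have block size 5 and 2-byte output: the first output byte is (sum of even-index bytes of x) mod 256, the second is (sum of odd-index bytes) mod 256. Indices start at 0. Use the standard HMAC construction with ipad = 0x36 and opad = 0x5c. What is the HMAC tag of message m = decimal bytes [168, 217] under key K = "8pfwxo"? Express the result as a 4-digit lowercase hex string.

40cb

Key "8pfwxo" = 38 70 66 77 78 6f is 6 bytes > B = 5, so hash it first: H(key) = 16 56, then zero-pad to 5 bytes: K' = 16 56 00 00 00.
K' ⊕ ipad = 20 60 36 36 36.  K' ⊕ opad = 4a 0a 5c 5c 5c.
Inner input = (K'⊕ipad) ∥ m = 20 60 36 36 36 ∥ a8 d9.
Inner hash: even-index sum = 357 mod 256 = 101; odd-index sum = 318 mod 256 = 62 → 65 3e.
Outer input = (K'⊕opad) ∥ inner = 4a 0a 5c 5c 5c ∥ 65 3e.
Outer hash (tag): even-index sum = 320 mod 256 = 64; odd-index sum = 203 mod 256 = 203 → 40 cb.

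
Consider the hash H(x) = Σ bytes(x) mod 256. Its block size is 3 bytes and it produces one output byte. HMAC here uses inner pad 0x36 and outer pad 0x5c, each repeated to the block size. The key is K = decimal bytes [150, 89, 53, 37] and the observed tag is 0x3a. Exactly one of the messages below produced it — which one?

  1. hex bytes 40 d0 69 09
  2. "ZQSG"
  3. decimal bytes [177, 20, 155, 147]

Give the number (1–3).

1

Key decimal bytes [150, 89, 53, 37] = 96 59 35 25 is 4 bytes > B = 3, so hash it first: H(key) = 49, then zero-pad to 3 bytes: K' = 49 00 00.
K' ⊕ ipad = 7f 36 36; K' ⊕ opad = 15 5c 5c.
m1: inner = H(7f 36 36 40 d0 69 09) = 6d; tag = H(15 5c 5c 6d) = 3a ← matches
m2: inner = H(7f 36 36 5a 51 53 47) = 30; tag = H(15 5c 5c 30) = fd
m3: inner = H(7f 36 36 b1 14 9b 93) = de; tag = H(15 5c 5c de) = ab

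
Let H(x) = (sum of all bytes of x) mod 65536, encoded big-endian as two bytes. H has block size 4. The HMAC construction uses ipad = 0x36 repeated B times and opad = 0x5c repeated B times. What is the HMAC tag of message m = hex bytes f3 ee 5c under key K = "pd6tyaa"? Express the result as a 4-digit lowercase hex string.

026a

Key "pd6tyaa" = 70 64 36 74 79 61 61 is 7 bytes > B = 4, so hash it first: H(key) = 02 b9, then zero-pad to 4 bytes: K' = 02 b9 00 00.
K' ⊕ ipad = 34 8f 36 36.  K' ⊕ opad = 5e e5 5c 5c.
Inner input = (K'⊕ipad) ∥ m = 34 8f 36 36 ∥ f3 ee 5c.
Inner hash: sum = 52+143+54+54+243+238+92 = 876 → 03 6c.
Outer input = (K'⊕opad) ∥ inner = 5e e5 5c 5c ∥ 03 6c.
Outer hash (tag): sum = 94+229+92+92+3+108 = 618 → 02 6a.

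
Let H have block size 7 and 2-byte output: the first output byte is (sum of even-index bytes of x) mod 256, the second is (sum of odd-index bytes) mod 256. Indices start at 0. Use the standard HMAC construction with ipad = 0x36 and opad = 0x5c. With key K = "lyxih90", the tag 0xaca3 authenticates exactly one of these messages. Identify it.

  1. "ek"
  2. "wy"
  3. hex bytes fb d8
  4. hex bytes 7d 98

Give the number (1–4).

Key "lyxih90" = 6c 79 78 69 68 39 30 is exactly B = 7 bytes: K' = 6c 79 78 69 68 39 30.
K' ⊕ ipad = 5a 4f 4e 5f 5e 0f 06; K' ⊕ opad = 30 25 24 35 34 65 6c.
m1: inner = H(5a 4f 4e 5f 5e 0f 06 65 6b) = 77 22; tag = H(30 25 24 35 34 65 6c 77 22) = 1636
m2: inner = H(5a 4f 4e 5f 5e 0f 06 77 79) = 85 34; tag = H(30 25 24 35 34 65 6c 85 34) = 2844
m3: inner = H(5a 4f 4e 5f 5e 0f 06 fb d8) = e4 b8; tag = H(30 25 24 35 34 65 6c e4 b8) = aca3 ← matches
m4: inner = H(5a 4f 4e 5f 5e 0f 06 7d 98) = a4 3a; tag = H(30 25 24 35 34 65 6c a4 3a) = 2e63

3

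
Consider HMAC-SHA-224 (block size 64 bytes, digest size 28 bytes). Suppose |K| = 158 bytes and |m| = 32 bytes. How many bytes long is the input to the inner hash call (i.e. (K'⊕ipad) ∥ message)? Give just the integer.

96

Key is 158 > 64 bytes, so it is hashed to 28 bytes then zero-padded to 64: |K'| = 64.
Inner input = (K'⊕ipad) ∥ m → 64 + 32 = 96 bytes.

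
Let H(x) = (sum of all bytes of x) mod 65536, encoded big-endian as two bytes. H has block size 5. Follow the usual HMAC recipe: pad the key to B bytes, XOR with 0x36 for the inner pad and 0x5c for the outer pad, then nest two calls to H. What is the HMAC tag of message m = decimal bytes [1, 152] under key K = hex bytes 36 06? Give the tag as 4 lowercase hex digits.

Key hex bytes 36 06 is 2 bytes ≤ B = 5; zero-pad to 5 bytes: K' = 36 06 00 00 00.
K' ⊕ ipad = 00 30 36 36 36.  K' ⊕ opad = 6a 5a 5c 5c 5c.
Inner input = (K'⊕ipad) ∥ m = 00 30 36 36 36 ∥ 01 98.
Inner hash: sum = 0+48+54+54+54+1+152 = 363 → 01 6b.
Outer input = (K'⊕opad) ∥ inner = 6a 5a 5c 5c 5c ∥ 01 6b.
Outer hash (tag): sum = 106+90+92+92+92+1+107 = 580 → 02 44.

0244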